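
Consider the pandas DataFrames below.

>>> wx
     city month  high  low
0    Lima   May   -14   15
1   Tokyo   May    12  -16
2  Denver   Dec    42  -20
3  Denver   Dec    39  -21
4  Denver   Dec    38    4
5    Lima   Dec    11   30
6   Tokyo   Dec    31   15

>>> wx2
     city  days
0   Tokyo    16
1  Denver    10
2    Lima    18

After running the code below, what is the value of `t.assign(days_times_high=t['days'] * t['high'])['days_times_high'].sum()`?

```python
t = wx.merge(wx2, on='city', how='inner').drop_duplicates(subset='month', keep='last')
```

688

merge on 'city' (how='inner') → 7 rows:
     city month  high  low  days
0    Lima   May   -14   15    18
1   Tokyo   May    12  -16    16
2  Denver   Dec    42  -20    10
3  Denver   Dec    39  -21    10
4  Denver   Dec    38    4    10
5    Lima   Dec    11   30    18
6   Tokyo   Dec    31   15    16
drop duplicate month (keep=last):
    city month  high  low  days
1  Tokyo   May    12  -16    16
6  Tokyo   Dec    31   15    16
add column days_times_high = t['days'] * t['high']:
    city month  high  low  days  days_times_high
1  Tokyo   May    12  -16    16              192
6  Tokyo   Dec    31   15    16              496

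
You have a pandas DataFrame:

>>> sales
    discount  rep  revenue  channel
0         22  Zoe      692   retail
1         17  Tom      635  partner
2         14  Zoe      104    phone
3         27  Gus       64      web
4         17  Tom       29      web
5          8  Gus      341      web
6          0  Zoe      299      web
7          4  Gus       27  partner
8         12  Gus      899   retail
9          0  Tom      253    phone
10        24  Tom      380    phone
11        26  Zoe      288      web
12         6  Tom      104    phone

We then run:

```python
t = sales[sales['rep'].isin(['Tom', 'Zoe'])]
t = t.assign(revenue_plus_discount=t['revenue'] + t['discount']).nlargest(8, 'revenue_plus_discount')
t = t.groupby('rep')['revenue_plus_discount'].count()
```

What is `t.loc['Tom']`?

4

filter rows where rep in ['Tom', 'Zoe']:
    discount  rep  revenue  channel
0         22  Zoe      692   retail
1         17  Tom      635  partner
2         14  Zoe      104    phone
4         17  Tom       29      web
6          0  Zoe      299      web
9          0  Tom      253    phone
10        24  Tom      380    phone
11        26  Zoe      288      web
12         6  Tom      104    phone
add column revenue_plus_discount = t['revenue'] + t['discount']:
    discount  rep  revenue  channel  revenue_plus_discount
0         22  Zoe      692   retail                    714
1         17  Tom      635  partner                    652
2         14  Zoe      104    phone                    118
4         17  Tom       29      web                     46
6          0  Zoe      299      web                    299
9          0  Tom      253    phone                    253
10        24  Tom      380    phone                    404
11        26  Zoe      288      web                    314
12         6  Tom      104    phone                    110
take 8 rows with largest revenue_plus_discount:
    discount  rep  revenue  channel  revenue_plus_discount
0         22  Zoe      692   retail                    714
1         17  Tom      635  partner                    652
10        24  Tom      380    phone                    404
11        26  Zoe      288      web                    314
6          0  Zoe      299      web                    299
9          0  Tom      253    phone                    253
2         14  Zoe      104    phone                    118
12         6  Tom      104    phone                    110
group by rep, count of revenue_plus_discount:
rep
Tom    4
Zoe    4
Name: revenue_plus_discount, dtype: int64
Reading off the value at index 'Tom', we get 4.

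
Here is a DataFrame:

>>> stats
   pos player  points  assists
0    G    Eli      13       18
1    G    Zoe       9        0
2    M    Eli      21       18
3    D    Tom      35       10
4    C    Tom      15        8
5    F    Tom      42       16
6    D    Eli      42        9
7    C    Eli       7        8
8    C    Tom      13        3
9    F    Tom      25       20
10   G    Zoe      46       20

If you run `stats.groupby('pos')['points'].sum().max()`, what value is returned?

group by pos, sum of points:
pos
C    35
D    77
F    67
G    68
M    21
Name: points, dtype: int64

77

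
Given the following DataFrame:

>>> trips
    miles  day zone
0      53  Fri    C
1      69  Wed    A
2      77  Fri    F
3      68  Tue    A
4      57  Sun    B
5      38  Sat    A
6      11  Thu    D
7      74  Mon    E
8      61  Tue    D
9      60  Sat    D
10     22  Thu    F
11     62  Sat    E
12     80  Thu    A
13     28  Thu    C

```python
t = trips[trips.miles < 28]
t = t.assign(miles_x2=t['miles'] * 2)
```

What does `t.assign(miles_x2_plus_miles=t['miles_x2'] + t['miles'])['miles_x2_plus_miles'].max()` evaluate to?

66

filter rows where miles < 28:
    miles  day zone
6      11  Thu    D
10     22  Thu    F
add column miles_x2 = t['miles'] * 2:
    miles  day zone  miles_x2
6      11  Thu    D        22
10     22  Thu    F        44
add column miles_x2_plus_miles = t['miles_x2'] + t['miles']:
    miles  day zone  miles_x2  miles_x2_plus_miles
6      11  Thu    D        22                   33
10     22  Thu    F        44                   66
Finally, max of column 'miles_x2_plus_miles' = 66.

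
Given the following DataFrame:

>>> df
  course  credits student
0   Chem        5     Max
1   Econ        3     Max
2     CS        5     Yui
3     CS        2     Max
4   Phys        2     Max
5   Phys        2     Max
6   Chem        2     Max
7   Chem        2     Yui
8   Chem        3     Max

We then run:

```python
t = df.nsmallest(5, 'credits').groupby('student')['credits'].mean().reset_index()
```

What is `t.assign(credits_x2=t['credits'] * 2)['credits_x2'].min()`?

take 5 rows with smallest credits:
  course  credits student
3     CS        2     Max
4   Phys        2     Max
5   Phys        2     Max
6   Chem        2     Max
7   Chem        2     Yui
group by student, mean of credits:
student
Max    2.0
Yui    2.0
Name: credits, dtype: float64
reset_index():
  student  credits
0     Max      2.0
1     Yui      2.0
add column credits_x2 = t['credits'] * 2:
  student  credits  credits_x2
0     Max      2.0         4.0
1     Yui      2.0         4.0

4.0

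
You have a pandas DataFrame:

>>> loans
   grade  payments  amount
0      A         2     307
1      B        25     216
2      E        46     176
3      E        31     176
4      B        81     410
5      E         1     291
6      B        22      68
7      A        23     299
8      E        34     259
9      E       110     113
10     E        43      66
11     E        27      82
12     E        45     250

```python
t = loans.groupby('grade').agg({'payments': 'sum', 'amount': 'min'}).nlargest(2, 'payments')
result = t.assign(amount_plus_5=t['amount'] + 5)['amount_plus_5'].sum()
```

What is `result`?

144

group by grade: sum(payments), min(amount):
       payments  amount
grade                  
A            25     299
B           128      68
E           337      66
take 2 rows with largest payments:
       payments  amount
grade                  
E           337      66
B           128      68
add column amount_plus_5 = t['amount'] + 5:
       payments  amount  amount_plus_5
grade                                 
E           337      66             71
B           128      68             73
Then the sum of column 'amount_plus_5': 144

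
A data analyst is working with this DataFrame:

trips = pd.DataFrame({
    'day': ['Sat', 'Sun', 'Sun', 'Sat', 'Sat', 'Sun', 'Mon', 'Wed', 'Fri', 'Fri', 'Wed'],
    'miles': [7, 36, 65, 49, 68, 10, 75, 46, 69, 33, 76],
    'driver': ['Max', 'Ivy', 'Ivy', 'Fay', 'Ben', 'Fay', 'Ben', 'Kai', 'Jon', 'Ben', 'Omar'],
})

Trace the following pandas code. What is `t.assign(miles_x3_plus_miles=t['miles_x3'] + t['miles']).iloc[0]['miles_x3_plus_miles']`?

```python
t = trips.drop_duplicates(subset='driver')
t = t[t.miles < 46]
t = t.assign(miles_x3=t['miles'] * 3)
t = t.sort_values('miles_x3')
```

drop duplicate driver (keep=first):
    day  miles driver
0   Sat      7    Max
1   Sun     36    Ivy
3   Sat     49    Fay
4   Sat     68    Ben
7   Wed     46    Kai
8   Fri     69    Jon
10  Wed     76   Omar
filter rows where miles < 46:
   day  miles driver
0  Sat      7    Max
1  Sun     36    Ivy
add column miles_x3 = t['miles'] * 3:
   day  miles driver  miles_x3
0  Sat      7    Max        21
1  Sun     36    Ivy       108
sort by miles_x3:
   day  miles driver  miles_x3
0  Sat      7    Max        21
1  Sun     36    Ivy       108
add column miles_x3_plus_miles = t['miles_x3'] + t['miles']:
   day  miles driver  miles_x3  miles_x3_plus_miles
0  Sat      7    Max        21                   28
1  Sun     36    Ivy       108                  144

28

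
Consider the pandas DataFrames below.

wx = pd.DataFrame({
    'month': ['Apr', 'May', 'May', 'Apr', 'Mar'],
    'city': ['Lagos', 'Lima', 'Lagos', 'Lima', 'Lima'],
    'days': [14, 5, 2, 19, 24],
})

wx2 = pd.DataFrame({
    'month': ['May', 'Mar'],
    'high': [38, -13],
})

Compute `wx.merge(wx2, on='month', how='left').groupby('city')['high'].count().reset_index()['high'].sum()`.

merge on 'month' (how='left') → 5 rows:
  month   city  days  high
0   Apr  Lagos    14   NaN
1   May   Lima     5  38.0
2   May  Lagos     2  38.0
3   Apr   Lima    19   NaN
4   Mar   Lima    24 -13.0
group by city, count of high:
city
Lagos    1
Lima     2
Name: high, dtype: int64
reset_index():
    city  high
0  Lagos     1
1   Lima     2
Finally, sum of column 'high' = 3.

3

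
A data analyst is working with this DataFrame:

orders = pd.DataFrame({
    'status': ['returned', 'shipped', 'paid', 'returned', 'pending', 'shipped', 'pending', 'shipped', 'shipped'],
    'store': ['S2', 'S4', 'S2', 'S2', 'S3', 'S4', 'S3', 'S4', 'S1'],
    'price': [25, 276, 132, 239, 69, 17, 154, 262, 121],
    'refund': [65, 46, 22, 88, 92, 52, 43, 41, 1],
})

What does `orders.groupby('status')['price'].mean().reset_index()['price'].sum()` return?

544.5

group by status, mean of price:
status
paid        132.0
pending     111.5
returned    132.0
shipped     169.0
Name: price, dtype: float64
reset_index():
     status  price
0      paid  132.0
1   pending  111.5
2  returned  132.0
3   shipped  169.0
sum of column 'price' → 544.5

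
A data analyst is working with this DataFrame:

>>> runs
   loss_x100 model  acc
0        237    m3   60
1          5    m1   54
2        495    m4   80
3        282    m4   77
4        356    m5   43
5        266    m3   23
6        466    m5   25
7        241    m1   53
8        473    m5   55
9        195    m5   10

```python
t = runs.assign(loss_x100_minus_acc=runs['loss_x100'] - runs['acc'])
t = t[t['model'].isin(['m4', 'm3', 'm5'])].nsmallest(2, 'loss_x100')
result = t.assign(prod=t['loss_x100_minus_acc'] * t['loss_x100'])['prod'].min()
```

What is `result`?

36075

add column loss_x100_minus_acc = runs['loss_x100'] - runs['acc']:
   loss_x100 model  acc  loss_x100_minus_acc
0        237    m3   60                  177
1          5    m1   54                  -49
2        495    m4   80                  415
3        282    m4   77                  205
4        356    m5   43                  313
5        266    m3   23                  243
6        466    m5   25                  441
7        241    m1   53                  188
8        473    m5   55                  418
9        195    m5   10                  185
filter rows where model in ['m4', 'm3', 'm5']:
   loss_x100 model  acc  loss_x100_minus_acc
0        237    m3   60                  177
2        495    m4   80                  415
3        282    m4   77                  205
4        356    m5   43                  313
5        266    m3   23                  243
6        466    m5   25                  441
8        473    m5   55                  418
9        195    m5   10                  185
take 2 rows with smallest loss_x100:
   loss_x100 model  acc  loss_x100_minus_acc
9        195    m5   10                  185
0        237    m3   60                  177
add column prod = t['loss_x100_minus_acc'] * t['loss_x100']:
   loss_x100 model  acc  loss_x100_minus_acc   prod
9        195    m5   10                  185  36075
0        237    m3   60                  177  41949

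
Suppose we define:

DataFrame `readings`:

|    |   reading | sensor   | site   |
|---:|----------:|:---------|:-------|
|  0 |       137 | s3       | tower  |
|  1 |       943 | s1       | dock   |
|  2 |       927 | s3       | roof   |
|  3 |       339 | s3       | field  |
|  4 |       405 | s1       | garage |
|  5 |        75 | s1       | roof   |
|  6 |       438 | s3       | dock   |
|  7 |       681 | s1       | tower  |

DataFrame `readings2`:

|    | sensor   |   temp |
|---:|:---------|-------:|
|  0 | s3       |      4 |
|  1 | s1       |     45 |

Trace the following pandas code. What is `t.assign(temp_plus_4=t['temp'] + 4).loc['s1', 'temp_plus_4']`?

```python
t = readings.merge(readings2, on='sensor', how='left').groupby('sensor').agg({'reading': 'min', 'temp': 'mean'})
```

merge on 'sensor' (how='left') → 8 rows:
   reading sensor    site  temp
0      137     s3   tower     4
1      943     s1    dock    45
2      927     s3    roof     4
3      339     s3   field     4
4      405     s1  garage    45
5       75     s1    roof    45
6      438     s3    dock     4
7      681     s1   tower    45
group by sensor: min(reading), mean(temp):
        reading  temp
sensor               
s1           75  45.0
s3          137   4.0
add column temp_plus_4 = t['temp'] + 4:
        reading  temp  temp_plus_4
sensor                            
s1           75  45.0         49.0
s3          137   4.0          8.0

49.0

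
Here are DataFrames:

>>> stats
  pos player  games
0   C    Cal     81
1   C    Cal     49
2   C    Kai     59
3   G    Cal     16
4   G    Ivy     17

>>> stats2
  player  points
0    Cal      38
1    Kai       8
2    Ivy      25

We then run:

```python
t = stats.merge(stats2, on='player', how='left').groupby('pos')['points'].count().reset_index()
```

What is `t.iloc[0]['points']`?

merge on 'player' (how='left') → 5 rows:
  pos player  games  points
0   C    Cal     81      38
1   C    Cal     49      38
2   C    Kai     59       8
3   G    Cal     16      38
4   G    Ivy     17      25
group by pos, count of points:
pos
C    3
G    2
Name: points, dtype: int64
reset_index():
  pos  points
0   C       3
1   G       2
The value at position 0, column 'points' is 3.

3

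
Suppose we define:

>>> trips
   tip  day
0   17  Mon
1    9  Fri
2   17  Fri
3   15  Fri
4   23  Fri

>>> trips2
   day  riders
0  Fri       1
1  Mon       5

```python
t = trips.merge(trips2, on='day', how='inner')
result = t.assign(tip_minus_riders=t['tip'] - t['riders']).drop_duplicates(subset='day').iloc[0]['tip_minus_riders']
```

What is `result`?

12

merge on 'day' (how='inner') → 5 rows:
   tip  day  riders
0   17  Mon       5
1    9  Fri       1
2   17  Fri       1
3   15  Fri       1
4   23  Fri       1
add column tip_minus_riders = t['tip'] - t['riders']:
   tip  day  riders  tip_minus_riders
0   17  Mon       5                12
1    9  Fri       1                 8
2   17  Fri       1                16
3   15  Fri       1                14
4   23  Fri       1                22
drop duplicate day (keep=first):
   tip  day  riders  tip_minus_riders
0   17  Mon       5                12
1    9  Fri       1                 8
The value at position 0, column 'tip_minus_riders' is 12.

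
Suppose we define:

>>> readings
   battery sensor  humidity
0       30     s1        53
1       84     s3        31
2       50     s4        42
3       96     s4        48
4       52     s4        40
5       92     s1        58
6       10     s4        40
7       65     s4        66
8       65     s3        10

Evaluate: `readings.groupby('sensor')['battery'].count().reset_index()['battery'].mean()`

3.0

group by sensor, count of battery:
sensor
s1    2
s3    2
s4    5
Name: battery, dtype: int64
reset_index():
  sensor  battery
0     s1        2
1     s3        2
2     s4        5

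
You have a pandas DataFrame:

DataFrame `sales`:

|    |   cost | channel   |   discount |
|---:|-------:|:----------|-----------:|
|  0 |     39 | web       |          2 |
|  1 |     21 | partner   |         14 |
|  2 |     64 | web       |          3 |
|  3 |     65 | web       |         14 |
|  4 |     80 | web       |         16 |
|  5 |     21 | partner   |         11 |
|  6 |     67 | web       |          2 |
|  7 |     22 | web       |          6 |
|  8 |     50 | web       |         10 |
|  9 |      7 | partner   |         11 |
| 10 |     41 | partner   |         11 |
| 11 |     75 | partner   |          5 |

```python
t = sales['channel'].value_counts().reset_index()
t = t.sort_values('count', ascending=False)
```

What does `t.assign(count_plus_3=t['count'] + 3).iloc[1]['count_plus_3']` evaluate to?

value_counts of channel:
channel
web        7
partner    5
Name: count, dtype: int64
reset_index():
   channel  count
0      web      7
1  partner      5
sort by count descending:
   channel  count
0      web      7
1  partner      5
add column count_plus_3 = t['count'] + 3:
   channel  count  count_plus_3
0      web      7            10
1  partner      5             8
Reading off the value at position 1, column 'count_plus_3', we get 8.

8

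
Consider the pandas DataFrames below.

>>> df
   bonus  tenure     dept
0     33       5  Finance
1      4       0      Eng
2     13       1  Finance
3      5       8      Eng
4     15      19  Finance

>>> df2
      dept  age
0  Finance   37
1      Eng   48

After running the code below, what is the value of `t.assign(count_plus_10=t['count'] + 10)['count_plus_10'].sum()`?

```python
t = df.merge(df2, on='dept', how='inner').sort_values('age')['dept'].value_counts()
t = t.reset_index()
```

merge on 'dept' (how='inner') → 5 rows:
   bonus  tenure     dept  age
0     33       5  Finance   37
1      4       0      Eng   48
2     13       1  Finance   37
3      5       8      Eng   48
4     15      19  Finance   37
sort by age:
   bonus  tenure     dept  age
0     33       5  Finance   37
2     13       1  Finance   37
4     15      19  Finance   37
1      4       0      Eng   48
3      5       8      Eng   48
value_counts of dept:
dept
Finance    3
Eng        2
Name: count, dtype: int64
reset_index():
      dept  count
0  Finance      3
1      Eng      2
add column count_plus_10 = t['count'] + 10:
      dept  count  count_plus_10
0  Finance      3             13
1      Eng      2             12
Hence 25.

25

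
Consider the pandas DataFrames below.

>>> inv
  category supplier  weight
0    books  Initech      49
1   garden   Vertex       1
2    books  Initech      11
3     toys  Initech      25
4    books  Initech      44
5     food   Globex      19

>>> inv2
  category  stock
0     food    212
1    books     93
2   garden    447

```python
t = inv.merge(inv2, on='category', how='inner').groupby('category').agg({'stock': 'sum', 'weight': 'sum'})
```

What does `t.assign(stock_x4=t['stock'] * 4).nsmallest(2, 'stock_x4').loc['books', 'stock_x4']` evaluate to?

1116

merge on 'category' (how='inner') → 5 rows:
  category supplier  weight  stock
0    books  Initech      49     93
1   garden   Vertex       1    447
2    books  Initech      11     93
3    books  Initech      44     93
4     food   Globex      19    212
group by category: sum(stock), sum(weight):
          stock  weight
category               
books       279     104
food        212      19
garden      447       1
add column stock_x4 = t['stock'] * 4:
          stock  weight  stock_x4
category                         
books       279     104      1116
food        212      19       848
garden      447       1      1788
take 2 rows with smallest stock_x4:
          stock  weight  stock_x4
category                         
food        212      19       848
books       279     104      1116
Then the value at row 'books', column 'stock_x4': 1116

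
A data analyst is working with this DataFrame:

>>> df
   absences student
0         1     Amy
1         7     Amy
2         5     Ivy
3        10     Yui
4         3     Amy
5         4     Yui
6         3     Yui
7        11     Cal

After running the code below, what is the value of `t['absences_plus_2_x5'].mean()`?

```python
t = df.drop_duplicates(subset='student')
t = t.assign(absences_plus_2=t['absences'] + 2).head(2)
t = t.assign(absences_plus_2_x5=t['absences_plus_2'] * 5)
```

25.0

drop duplicate student (keep=first):
   absences student
0         1     Amy
2         5     Ivy
3        10     Yui
7        11     Cal
add column absences_plus_2 = t['absences'] + 2:
   absences student  absences_plus_2
0         1     Amy                3
2         5     Ivy                7
3        10     Yui               12
7        11     Cal               13
take first 2 rows:
   absences student  absences_plus_2
0         1     Amy                3
2         5     Ivy                7
add column absences_plus_2_x5 = t['absences_plus_2'] * 5:
   absences student  absences_plus_2  absences_plus_2_x5
0         1     Amy                3                  15
2         5     Ivy                7                  35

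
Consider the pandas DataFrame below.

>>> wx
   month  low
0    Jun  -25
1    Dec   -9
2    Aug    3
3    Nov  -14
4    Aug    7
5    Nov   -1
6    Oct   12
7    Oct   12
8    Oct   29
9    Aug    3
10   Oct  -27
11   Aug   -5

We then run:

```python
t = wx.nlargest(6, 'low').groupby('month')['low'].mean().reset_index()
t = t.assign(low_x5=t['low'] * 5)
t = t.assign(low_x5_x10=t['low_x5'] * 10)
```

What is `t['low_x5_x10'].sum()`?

1100.0

take 6 rows with largest low:
  month  low
8   Oct   29
6   Oct   12
7   Oct   12
4   Aug    7
2   Aug    3
9   Aug    3
group by month, mean of low:
month
Aug     4.333333
Oct    17.666667
Name: low, dtype: float64
reset_index():
  month        low
0   Aug   4.333333
1   Oct  17.666667
add column low_x5 = t['low'] * 5:
  month        low     low_x5
0   Aug   4.333333  21.666667
1   Oct  17.666667  88.333333
add column low_x5_x10 = t['low_x5'] * 10:
  month        low     low_x5  low_x5_x10
0   Aug   4.333333  21.666667  216.666667
1   Oct  17.666667  88.333333  883.333333
Reading off the sum of column 'low_x5_x10', we get 1100.0.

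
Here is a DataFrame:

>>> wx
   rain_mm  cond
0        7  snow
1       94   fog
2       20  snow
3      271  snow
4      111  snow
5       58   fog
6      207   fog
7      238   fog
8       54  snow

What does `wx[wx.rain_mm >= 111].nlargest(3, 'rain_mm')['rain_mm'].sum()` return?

716

filter rows where rain_mm >= 111:
   rain_mm  cond
3      271  snow
4      111  snow
6      207   fog
7      238   fog
take 3 rows with largest rain_mm:
   rain_mm  cond
3      271  snow
7      238   fog
6      207   fog
The sum of column 'rain_mm' is 716.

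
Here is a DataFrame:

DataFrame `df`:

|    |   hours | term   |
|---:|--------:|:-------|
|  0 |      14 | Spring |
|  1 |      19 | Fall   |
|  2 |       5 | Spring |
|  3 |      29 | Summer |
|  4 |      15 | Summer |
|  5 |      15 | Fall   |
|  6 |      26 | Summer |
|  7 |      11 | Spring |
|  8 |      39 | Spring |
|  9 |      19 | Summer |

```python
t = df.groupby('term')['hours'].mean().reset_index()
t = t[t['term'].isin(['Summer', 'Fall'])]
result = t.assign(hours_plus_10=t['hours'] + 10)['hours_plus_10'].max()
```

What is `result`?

32.25

group by term, mean of hours:
term
Fall      17.00
Spring    17.25
Summer    22.25
Name: hours, dtype: float64
reset_index():
     term  hours
0    Fall  17.00
1  Spring  17.25
2  Summer  22.25
filter rows where term in ['Summer', 'Fall']:
     term  hours
0    Fall  17.00
2  Summer  22.25
add column hours_plus_10 = t['hours'] + 10:
     term  hours  hours_plus_10
0    Fall  17.00          27.00
2  Summer  22.25          32.25
Taking the max of column 'hours_plus_10' gives 32.25.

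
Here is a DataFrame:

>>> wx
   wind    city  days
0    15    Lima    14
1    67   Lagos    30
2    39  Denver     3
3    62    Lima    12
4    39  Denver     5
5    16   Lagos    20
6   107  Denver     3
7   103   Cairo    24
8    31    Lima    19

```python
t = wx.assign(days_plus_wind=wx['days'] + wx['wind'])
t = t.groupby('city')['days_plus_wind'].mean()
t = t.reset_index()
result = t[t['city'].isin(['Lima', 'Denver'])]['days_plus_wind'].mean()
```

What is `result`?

add column days_plus_wind = wx['days'] + wx['wind']:
   wind    city  days  days_plus_wind
0    15    Lima    14              29
1    67   Lagos    30              97
2    39  Denver     3              42
3    62    Lima    12              74
4    39  Denver     5              44
5    16   Lagos    20              36
6   107  Denver     3             110
7   103   Cairo    24             127
8    31    Lima    19              50
group by city, mean of days_plus_wind:
city
Cairo     127.000000
Denver     65.333333
Lagos      66.500000
Lima       51.000000
Name: days_plus_wind, dtype: float64
reset_index():
     city  days_plus_wind
0   Cairo      127.000000
1  Denver       65.333333
2   Lagos       66.500000
3    Lima       51.000000
filter rows where city in ['Lima', 'Denver']:
     city  days_plus_wind
1  Denver       65.333333
3    Lima       51.000000

58.1666666667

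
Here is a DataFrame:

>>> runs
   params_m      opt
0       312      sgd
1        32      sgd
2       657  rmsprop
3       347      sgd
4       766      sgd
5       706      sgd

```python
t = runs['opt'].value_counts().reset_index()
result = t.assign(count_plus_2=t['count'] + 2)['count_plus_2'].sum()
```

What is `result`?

10

value_counts of opt:
opt
sgd        5
rmsprop    1
Name: count, dtype: int64
reset_index():
       opt  count
0      sgd      5
1  rmsprop      1
add column count_plus_2 = t['count'] + 2:
       opt  count  count_plus_2
0      sgd      5             7
1  rmsprop      1             3
sum of column 'count_plus_2' → 10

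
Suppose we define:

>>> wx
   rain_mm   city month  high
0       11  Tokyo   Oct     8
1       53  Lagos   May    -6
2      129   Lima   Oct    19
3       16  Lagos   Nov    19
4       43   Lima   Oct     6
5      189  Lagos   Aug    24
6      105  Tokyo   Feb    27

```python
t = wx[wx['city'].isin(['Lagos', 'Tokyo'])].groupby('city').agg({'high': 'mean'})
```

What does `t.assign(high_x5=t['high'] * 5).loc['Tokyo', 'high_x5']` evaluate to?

87.5

filter rows where city in ['Lagos', 'Tokyo']:
   rain_mm   city month  high
0       11  Tokyo   Oct     8
1       53  Lagos   May    -6
3       16  Lagos   Nov    19
5      189  Lagos   Aug    24
6      105  Tokyo   Feb    27
group by city, mean of high:
            high
city            
Lagos  12.333333
Tokyo  17.500000
add column high_x5 = t['high'] * 5:
            high    high_x5
city                       
Lagos  12.333333  61.666667
Tokyo  17.500000  87.500000
Taking the value at row 'Tokyo', column 'high_x5' gives 87.5.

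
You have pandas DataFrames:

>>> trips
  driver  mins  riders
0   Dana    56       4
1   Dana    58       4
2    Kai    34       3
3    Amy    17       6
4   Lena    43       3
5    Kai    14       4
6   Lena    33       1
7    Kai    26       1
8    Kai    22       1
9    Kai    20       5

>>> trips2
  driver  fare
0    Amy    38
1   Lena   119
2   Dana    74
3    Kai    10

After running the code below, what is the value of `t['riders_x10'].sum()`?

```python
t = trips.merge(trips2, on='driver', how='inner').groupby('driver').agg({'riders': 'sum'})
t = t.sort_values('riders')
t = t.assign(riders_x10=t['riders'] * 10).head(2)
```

merge on 'driver' (how='inner') → 10 rows:
  driver  mins  riders  fare
0   Dana    56       4    74
1   Dana    58       4    74
2    Kai    34       3    10
3    Amy    17       6    38
4   Lena    43       3   119
5    Kai    14       4    10
6   Lena    33       1   119
7    Kai    26       1    10
8    Kai    22       1    10
9    Kai    20       5    10
group by driver, sum of riders:
        riders
driver        
Amy          6
Dana         8
Kai         14
Lena         4
sort by riders:
        riders
driver        
Lena         4
Amy          6
Dana         8
Kai         14
add column riders_x10 = t['riders'] * 10:
        riders  riders_x10
driver                    
Lena         4          40
Amy          6          60
Dana         8          80
Kai         14         140
take first 2 rows:
        riders  riders_x10
driver                    
Lena         4          40
Amy          6          60
Taking the sum of column 'riders_x10' gives 100.

100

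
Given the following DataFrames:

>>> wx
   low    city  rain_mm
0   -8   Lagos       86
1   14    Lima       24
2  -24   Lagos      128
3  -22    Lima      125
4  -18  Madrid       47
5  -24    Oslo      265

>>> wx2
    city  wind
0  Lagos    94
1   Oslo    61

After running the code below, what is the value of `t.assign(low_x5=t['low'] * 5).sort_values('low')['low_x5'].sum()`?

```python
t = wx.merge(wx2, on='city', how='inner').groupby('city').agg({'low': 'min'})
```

-240

merge on 'city' (how='inner') → 3 rows:
   low   city  rain_mm  wind
0   -8  Lagos       86    94
1  -24  Lagos      128    94
2  -24   Oslo      265    61
group by city, min of low:
       low
city      
Lagos  -24
Oslo   -24
add column low_x5 = t['low'] * 5:
       low  low_x5
city              
Lagos  -24    -120
Oslo   -24    -120
sort by low:
       low  low_x5
city              
Lagos  -24    -120
Oslo   -24    -120
Hence -240.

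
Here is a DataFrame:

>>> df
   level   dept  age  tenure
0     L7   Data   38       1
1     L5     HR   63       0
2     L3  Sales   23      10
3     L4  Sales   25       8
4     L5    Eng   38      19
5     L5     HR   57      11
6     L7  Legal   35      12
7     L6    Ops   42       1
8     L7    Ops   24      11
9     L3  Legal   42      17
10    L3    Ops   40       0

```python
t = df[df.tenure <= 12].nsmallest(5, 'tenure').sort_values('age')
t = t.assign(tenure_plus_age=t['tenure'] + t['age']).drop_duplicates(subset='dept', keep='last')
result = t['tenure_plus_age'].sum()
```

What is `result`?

178

filter rows where tenure <= 12:
   level   dept  age  tenure
0     L7   Data   38       1
1     L5     HR   63       0
2     L3  Sales   23      10
3     L4  Sales   25       8
5     L5     HR   57      11
6     L7  Legal   35      12
7     L6    Ops   42       1
8     L7    Ops   24      11
10    L3    Ops   40       0
take 5 rows with smallest tenure:
   level   dept  age  tenure
1     L5     HR   63       0
10    L3    Ops   40       0
0     L7   Data   38       1
7     L6    Ops   42       1
3     L4  Sales   25       8
sort by age:
   level   dept  age  tenure
3     L4  Sales   25       8
0     L7   Data   38       1
10    L3    Ops   40       0
7     L6    Ops   42       1
1     L5     HR   63       0
add column tenure_plus_age = t['tenure'] + t['age']:
   level   dept  age  tenure  tenure_plus_age
3     L4  Sales   25       8               33
0     L7   Data   38       1               39
10    L3    Ops   40       0               40
7     L6    Ops   42       1               43
1     L5     HR   63       0               63
drop duplicate dept (keep=last):
  level   dept  age  tenure  tenure_plus_age
3    L4  Sales   25       8               33
0    L7   Data   38       1               39
7    L6    Ops   42       1               43
1    L5     HR   63       0               63
Hence 178.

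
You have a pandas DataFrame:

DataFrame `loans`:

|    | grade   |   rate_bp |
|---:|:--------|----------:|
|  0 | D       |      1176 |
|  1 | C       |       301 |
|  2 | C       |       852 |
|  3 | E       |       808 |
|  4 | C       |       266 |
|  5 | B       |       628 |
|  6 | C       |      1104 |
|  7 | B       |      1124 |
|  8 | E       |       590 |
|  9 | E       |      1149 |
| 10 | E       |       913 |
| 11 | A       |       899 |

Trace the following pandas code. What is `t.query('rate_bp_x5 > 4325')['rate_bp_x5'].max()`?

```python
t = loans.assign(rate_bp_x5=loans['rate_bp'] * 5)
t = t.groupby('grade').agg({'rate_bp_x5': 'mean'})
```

5880.0

add column rate_bp_x5 = loans['rate_bp'] * 5:
   grade  rate_bp  rate_bp_x5
0      D     1176        5880
1      C      301        1505
2      C      852        4260
3      E      808        4040
4      C      266        1330
5      B      628        3140
6      C     1104        5520
7      B     1124        5620
8      E      590        2950
9      E     1149        5745
10     E      913        4565
11     A      899        4495
group by grade, mean of rate_bp_x5:
       rate_bp_x5
grade            
A         4495.00
B         4380.00
C         3153.75
D         5880.00
E         4325.00
filter rows where rate_bp_x5 > 4325:
       rate_bp_x5
grade            
A          4495.0
B          4380.0
D          5880.0
The max of column 'rate_bp_x5' is 5880.0.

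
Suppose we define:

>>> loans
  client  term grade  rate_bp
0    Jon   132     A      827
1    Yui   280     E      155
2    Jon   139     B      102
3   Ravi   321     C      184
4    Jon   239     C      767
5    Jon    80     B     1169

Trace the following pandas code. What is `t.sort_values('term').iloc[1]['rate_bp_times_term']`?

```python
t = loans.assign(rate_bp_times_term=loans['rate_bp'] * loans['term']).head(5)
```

14178

add column rate_bp_times_term = loans['rate_bp'] * loans['term']:
  client  term grade  rate_bp  rate_bp_times_term
0    Jon   132     A      827              109164
1    Yui   280     E      155               43400
2    Jon   139     B      102               14178
3   Ravi   321     C      184               59064
4    Jon   239     C      767              183313
5    Jon    80     B     1169               93520
take first 5 rows:
  client  term grade  rate_bp  rate_bp_times_term
0    Jon   132     A      827              109164
1    Yui   280     E      155               43400
2    Jon   139     B      102               14178
3   Ravi   321     C      184               59064
4    Jon   239     C      767              183313
sort by term:
  client  term grade  rate_bp  rate_bp_times_term
0    Jon   132     A      827              109164
2    Jon   139     B      102               14178
4    Jon   239     C      767              183313
1    Yui   280     E      155               43400
3   Ravi   321     C      184               59064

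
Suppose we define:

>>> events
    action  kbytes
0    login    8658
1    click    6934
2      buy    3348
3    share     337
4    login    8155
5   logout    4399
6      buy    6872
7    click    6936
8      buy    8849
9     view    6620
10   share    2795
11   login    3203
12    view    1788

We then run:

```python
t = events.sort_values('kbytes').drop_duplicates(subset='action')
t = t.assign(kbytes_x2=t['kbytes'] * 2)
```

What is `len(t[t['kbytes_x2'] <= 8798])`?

5

sort by kbytes:
    action  kbytes
3    share     337
12    view    1788
10   share    2795
11   login    3203
2      buy    3348
5   logout    4399
9     view    6620
6      buy    6872
1    click    6934
7    click    6936
4    login    8155
0    login    8658
8      buy    8849
drop duplicate action (keep=first):
    action  kbytes
3    share     337
12    view    1788
11   login    3203
2      buy    3348
5   logout    4399
1    click    6934
add column kbytes_x2 = t['kbytes'] * 2:
    action  kbytes  kbytes_x2
3    share     337        674
12    view    1788       3576
11   login    3203       6406
2      buy    3348       6696
5   logout    4399       8798
1    click    6934      13868
filter rows where kbytes_x2 <= 8798:
    action  kbytes  kbytes_x2
3    share     337        674
12    view    1788       3576
11   login    3203       6406
2      buy    3348       6696
5   logout    4399       8798
Then the number of rows: 5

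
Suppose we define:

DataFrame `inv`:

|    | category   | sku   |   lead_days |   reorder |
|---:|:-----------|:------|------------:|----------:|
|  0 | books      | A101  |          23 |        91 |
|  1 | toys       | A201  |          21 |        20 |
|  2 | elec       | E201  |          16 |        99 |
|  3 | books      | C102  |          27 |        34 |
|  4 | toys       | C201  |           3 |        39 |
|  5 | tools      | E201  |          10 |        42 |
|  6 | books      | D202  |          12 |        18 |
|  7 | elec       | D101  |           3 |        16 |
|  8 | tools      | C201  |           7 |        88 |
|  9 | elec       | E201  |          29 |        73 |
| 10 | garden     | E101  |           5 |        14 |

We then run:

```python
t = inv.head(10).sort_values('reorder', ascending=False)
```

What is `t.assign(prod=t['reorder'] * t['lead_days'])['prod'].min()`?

48

take first 10 rows:
  category   sku  lead_days  reorder
0    books  A101         23       91
1     toys  A201         21       20
2     elec  E201         16       99
3    books  C102         27       34
4     toys  C201          3       39
5    tools  E201         10       42
6    books  D202         12       18
7     elec  D101          3       16
8    tools  C201          7       88
9     elec  E201         29       73
sort by reorder descending:
  category   sku  lead_days  reorder
2     elec  E201         16       99
0    books  A101         23       91
8    tools  C201          7       88
9     elec  E201         29       73
5    tools  E201         10       42
4     toys  C201          3       39
3    books  C102         27       34
1     toys  A201         21       20
6    books  D202         12       18
7     elec  D101          3       16
add column prod = t['reorder'] * t['lead_days']:
  category   sku  lead_days  reorder  prod
2     elec  E201         16       99  1584
0    books  A101         23       91  2093
8    tools  C201          7       88   616
9     elec  E201         29       73  2117
5    tools  E201         10       42   420
4     toys  C201          3       39   117
3    books  C102         27       34   918
1     toys  A201         21       20   420
6    books  D202         12       18   216
7     elec  D101          3       16    48
Finally, min of column 'prod' = 48.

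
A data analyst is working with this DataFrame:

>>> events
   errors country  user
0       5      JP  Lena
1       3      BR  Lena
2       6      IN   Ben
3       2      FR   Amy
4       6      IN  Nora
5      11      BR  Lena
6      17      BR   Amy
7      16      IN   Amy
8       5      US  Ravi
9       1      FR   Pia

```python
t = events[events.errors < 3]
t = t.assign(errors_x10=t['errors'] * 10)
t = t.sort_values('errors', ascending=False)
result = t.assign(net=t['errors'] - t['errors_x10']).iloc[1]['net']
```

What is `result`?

-9

filter rows where errors < 3:
   errors country user
3       2      FR  Amy
9       1      FR  Pia
add column errors_x10 = t['errors'] * 10:
   errors country user  errors_x10
3       2      FR  Amy          20
9       1      FR  Pia          10
sort by errors descending:
   errors country user  errors_x10
3       2      FR  Amy          20
9       1      FR  Pia          10
add column net = t['errors'] - t['errors_x10']:
   errors country user  errors_x10  net
3       2      FR  Amy          20  -18
9       1      FR  Pia          10   -9
The value at position 1, column 'net' is -9.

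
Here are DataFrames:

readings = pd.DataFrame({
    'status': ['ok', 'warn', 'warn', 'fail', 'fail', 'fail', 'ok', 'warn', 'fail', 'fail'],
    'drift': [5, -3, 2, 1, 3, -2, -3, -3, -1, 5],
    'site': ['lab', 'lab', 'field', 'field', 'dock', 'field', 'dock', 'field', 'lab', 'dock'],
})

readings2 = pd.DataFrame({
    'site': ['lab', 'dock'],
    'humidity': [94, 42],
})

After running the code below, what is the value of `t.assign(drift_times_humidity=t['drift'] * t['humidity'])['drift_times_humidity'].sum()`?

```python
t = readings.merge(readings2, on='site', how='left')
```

304.0

merge on 'site' (how='left') → 10 rows:
  status  drift   site  humidity
0     ok      5    lab      94.0
1   warn     -3    lab      94.0
2   warn      2  field       NaN
3   fail      1  field       NaN
4   fail      3   dock      42.0
5   fail     -2  field       NaN
6     ok     -3   dock      42.0
7   warn     -3  field       NaN
8   fail     -1    lab      94.0
9   fail      5   dock      42.0
add column drift_times_humidity = t['drift'] * t['humidity']:
  status  drift   site  humidity  drift_times_humidity
0     ok      5    lab      94.0                 470.0
1   warn     -3    lab      94.0                -282.0
2   warn      2  field       NaN                   NaN
3   fail      1  field       NaN                   NaN
4   fail      3   dock      42.0                 126.0
5   fail     -2  field       NaN                   NaN
6     ok     -3   dock      42.0                -126.0
7   warn     -3  field       NaN                   NaN
8   fail     -1    lab      94.0                 -94.0
9   fail      5   dock      42.0                 210.0
The sum of column 'drift_times_humidity' is 304.0.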